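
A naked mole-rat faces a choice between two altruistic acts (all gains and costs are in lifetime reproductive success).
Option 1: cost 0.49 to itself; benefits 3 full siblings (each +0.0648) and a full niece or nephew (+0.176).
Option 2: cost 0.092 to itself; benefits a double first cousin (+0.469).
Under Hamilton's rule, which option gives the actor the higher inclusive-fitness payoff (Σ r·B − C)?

Option 1: r to a full sibling = 0.5.
Option 1: r to a full niece or nephew = 0.25.
Option 1: Σ r·B − C = (3·0.5·0.0648 + 1·0.25·0.176) − 0.49 = -0.3488.
Option 2: r to a double first cousin = 0.25.
Option 2: Σ r·B − C = (1·0.25·0.469) − 0.092 = 0.02525.
Option 2 has the higher net inclusive-fitness payoff.

Option 2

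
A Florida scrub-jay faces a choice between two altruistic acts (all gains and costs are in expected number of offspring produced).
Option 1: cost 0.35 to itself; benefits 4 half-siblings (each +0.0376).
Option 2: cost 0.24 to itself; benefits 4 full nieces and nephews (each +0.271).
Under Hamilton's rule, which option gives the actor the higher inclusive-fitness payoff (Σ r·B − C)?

Option 1: r to a half-sibling = 0.25.
Option 1: Σ r·B − C = (4·0.25·0.0376) − 0.35 = -0.3124.
Option 2: r to a full niece or nephew = 0.25.
Option 2: Σ r·B − C = (4·0.25·0.271) − 0.24 = 0.031.
Option 2 has the higher net inclusive-fitness payoff.

Option 2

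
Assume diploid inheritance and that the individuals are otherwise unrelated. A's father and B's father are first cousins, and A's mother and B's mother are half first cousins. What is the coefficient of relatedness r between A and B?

0.046875

Independent pedigree routes through distinct common ancestors add.
A and B are related in two ways: second cousins through their fathers (r = 1/32) and half second cousins through their mothers (r = 1/64).
r = 1/32 + 1/64 = 0.046875.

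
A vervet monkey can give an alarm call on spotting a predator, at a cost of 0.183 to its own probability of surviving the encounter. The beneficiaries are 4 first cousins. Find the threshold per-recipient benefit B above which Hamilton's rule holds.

0.366

r to a first cousin = 0.125 (first cousins share one grandparent pair — two paths of length 4: r = 2·(1/2)^4 = 1/8).
Hamilton's rule with n recipients of equal r: n·r·B > C, so B > C/(n·r) = 0.183/(4·0.125) = 0.366.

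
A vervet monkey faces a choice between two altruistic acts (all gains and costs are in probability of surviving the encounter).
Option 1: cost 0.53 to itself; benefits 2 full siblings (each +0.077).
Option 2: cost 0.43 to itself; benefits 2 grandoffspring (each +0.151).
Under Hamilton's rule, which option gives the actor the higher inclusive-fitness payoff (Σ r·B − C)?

Option 1: r to a full sibling = 0.5.
Option 1: Σ r·B − C = (2·0.5·0.077) − 0.53 = -0.453.
Option 2: r to a grandoffspring = 0.25.
Option 2: Σ r·B − C = (2·0.25·0.151) − 0.43 = -0.3545.
Option 2 has the higher net inclusive-fitness payoff.

Option 2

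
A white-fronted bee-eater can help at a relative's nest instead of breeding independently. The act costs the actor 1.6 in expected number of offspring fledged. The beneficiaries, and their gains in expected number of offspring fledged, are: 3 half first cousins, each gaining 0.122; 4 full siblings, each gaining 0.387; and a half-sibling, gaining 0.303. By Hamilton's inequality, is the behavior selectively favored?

No

Hamilton's rule: the trait is favored when the sum of r·B over every recipient exceeds the actor's cost C.
r to a half first cousin = 0.0625 (half first cousins share one grandparent — one path of length 4: r = (1/2)^4 = 1/16).
r to a full sibling = 0.5 (full sibs share both parents — two paths of length 2: r = 2·(1/2)^2 = 1/2).
r to a half-sibling = 1/4 (half-sibs share one parent — one path of length 2: r = (1/2)^2 = 1/4).
Summing one r·B term per recipient: 3·0.0625·0.122 + 4·0.5·0.387 + 1·0.25·0.303 = 0.872625.
0.872625 < 1.6: the indirect benefit is less than the cost.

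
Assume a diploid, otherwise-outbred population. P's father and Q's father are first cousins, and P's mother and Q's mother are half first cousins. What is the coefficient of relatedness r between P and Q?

0.046875

Independent pedigree routes through distinct common ancestors add.
P and Q are related in two ways: second cousins through their fathers (r = 1/32) and half second cousins through their mothers (r = 1/64).
r = 1/32 + 1/64 = 0.046875.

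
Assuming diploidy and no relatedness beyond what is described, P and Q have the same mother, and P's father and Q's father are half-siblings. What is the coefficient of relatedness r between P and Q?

Wright's path rule: contributions from independent ancestry routes add.
P and Q are related in two ways: half-sibs through their shared mother (r = 1/4) and half first cousins through their fathers (r = 1/16).
r = 1/4 + 1/16 = 5/16 = 0.3125.

0.3125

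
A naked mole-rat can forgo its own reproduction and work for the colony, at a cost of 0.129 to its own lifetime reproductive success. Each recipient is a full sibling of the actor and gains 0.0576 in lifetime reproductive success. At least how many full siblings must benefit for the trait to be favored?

5

r to a full sibling = 0.5 (full sibs share both parents — two paths of length 2: r = 2·(1/2)^2 = 1/2).
Hamilton's rule: n·r·B > C  ⇒  n > C/(r·B) = 0.129/(0.5·0.0576) = 4.479.
The smallest integer exceeding 4.479 is 5.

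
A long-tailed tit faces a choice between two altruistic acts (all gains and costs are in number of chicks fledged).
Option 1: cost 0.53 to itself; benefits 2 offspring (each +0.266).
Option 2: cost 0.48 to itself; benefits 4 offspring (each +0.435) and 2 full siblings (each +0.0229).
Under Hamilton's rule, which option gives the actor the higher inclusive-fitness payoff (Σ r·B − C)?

Option 2

Option 1: r to an offspring = 0.5.
Option 1: Σ r·B − C = (2·0.5·0.266) − 0.53 = -0.264.
Option 2: r to an offspring = 0.5.
Option 2: r to a full sibling = 0.5.
Option 2: Σ r·B − C = (4·0.5·0.435 + 2·0.5·0.0229) − 0.48 = 0.4129.
Option 2 has the higher net inclusive-fitness payoff.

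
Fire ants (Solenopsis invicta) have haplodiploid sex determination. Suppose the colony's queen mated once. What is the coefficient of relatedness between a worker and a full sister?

0.75

Haplodiploid full sisters inherit their father's entire haploid genome identically (contributing 1/2) and on average half of their mother's contribution (1/2 · 1/2 = 1/4); r = 1/2 + 1/4 = 3/4.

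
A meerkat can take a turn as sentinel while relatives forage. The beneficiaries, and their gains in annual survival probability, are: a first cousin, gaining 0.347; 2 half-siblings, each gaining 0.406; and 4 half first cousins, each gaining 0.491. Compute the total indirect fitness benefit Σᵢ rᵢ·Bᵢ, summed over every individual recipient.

0.369125

r to a first cousin = 0.125 (first cousins share one grandparent pair — two paths of length 4: r = 2·(1/2)^4 = 1/8).
r to a half-sibling = 0.25 (half-sibs share one parent — one path of length 2: r = (1/2)^2 = 1/4).
r to a half first cousin = 0.0625 (half first cousins share one grandparent — one path of length 4: r = (1/2)^4 = 1/16).
Summing one r·B term per recipient: 1·0.125·0.347 + 2·0.25·0.406 + 4·0.0625·0.491 = 0.369125.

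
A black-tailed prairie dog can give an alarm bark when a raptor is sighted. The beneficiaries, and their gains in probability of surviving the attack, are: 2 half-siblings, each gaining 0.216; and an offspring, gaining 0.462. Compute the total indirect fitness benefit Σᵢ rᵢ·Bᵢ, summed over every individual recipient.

r to a half-sibling = 0.25 (half-sibs share one parent — one path of length 2: r = (1/2)^2 = 1/4).
r to an offspring = 0.5 (one parent–offspring link: r = (1/2)^1 = 1/2).
Summing one r·B term per recipient: 2·0.25·0.216 + 1·0.5·0.462 = 0.339.

0.339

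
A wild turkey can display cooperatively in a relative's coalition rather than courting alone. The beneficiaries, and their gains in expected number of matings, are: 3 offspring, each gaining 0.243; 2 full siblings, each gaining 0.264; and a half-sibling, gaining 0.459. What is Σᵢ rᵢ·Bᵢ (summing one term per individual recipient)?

r to an offspring = 1/2 (one parent–offspring link: r = (1/2)^1 = 1/2).
r to a full sibling = 1/2 (full sibs share both parents — two paths of length 2: r = 2·(1/2)^2 = 1/2).
r to a half-sibling = 0.25 (half-sibs share one parent — one path of length 2: r = (1/2)^2 = 1/4).
Summing one r·B term per recipient: 3·0.5·0.243 + 2·0.5·0.264 + 1·0.25·0.459 = 0.74325.

0.74325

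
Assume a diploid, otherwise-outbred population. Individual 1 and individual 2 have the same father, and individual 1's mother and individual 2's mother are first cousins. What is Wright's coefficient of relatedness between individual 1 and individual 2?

0.28125

Relatedness sums over independent paths through distinct common ancestors.
Individual 1 and individual 2 are related in two ways: half-sibs through their shared father (r = 1/4) and second cousins through their mothers (r = 1/32).
r = 1/4 + 1/32 = 9/32 = 0.28125.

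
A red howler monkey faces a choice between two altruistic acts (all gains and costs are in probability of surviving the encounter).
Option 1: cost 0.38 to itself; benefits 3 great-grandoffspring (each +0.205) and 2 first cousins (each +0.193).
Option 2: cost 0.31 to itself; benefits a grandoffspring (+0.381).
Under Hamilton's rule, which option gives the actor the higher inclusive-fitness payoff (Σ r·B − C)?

Option 2

Option 1: r to a great-grandoffspring = 0.125.
Option 1: r to a first cousin = 0.125.
Option 1: Σ r·B − C = (3·0.125·0.205 + 2·0.125·0.193) − 0.38 = -0.254875.
Option 2: r to a grandoffspring = 0.25.
Option 2: Σ r·B − C = (1·0.25·0.381) − 0.31 = -0.21475.
Option 2 has the higher net inclusive-fitness payoff.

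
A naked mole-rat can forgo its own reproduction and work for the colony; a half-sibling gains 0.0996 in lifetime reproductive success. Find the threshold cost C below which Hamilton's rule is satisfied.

0.0249

r to a half-sibling = 0.25 (half-sibs share one parent — one path of length 2: r = (1/2)^2 = 1/4).
Hamilton's rule: n·r·B > C, so the trait is favored while C < n·r·B = 1·0.25·0.0996 = 0.0249.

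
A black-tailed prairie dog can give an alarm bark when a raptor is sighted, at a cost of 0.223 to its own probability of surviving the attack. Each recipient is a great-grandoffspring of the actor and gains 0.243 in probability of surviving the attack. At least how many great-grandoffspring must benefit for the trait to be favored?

8

r to a great-grandoffspring = 1/8 (three parent–offspring links: r = (1/2)^3 = 1/8).
Hamilton's rule: n·r·B > C  ⇒  n > C/(r·B) = 0.223/(0.125·0.243) = 7.342.
The smallest integer exceeding 7.342 is 8.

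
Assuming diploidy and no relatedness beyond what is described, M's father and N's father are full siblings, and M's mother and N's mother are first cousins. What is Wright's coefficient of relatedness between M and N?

0.15625

Independent pedigree routes through distinct common ancestors add.
M and N are related in two ways: first cousins through their fathers (r = 1/8) and second cousins through their mothers (r = 1/32).
r = 1/8 + 1/32 = 0.15625.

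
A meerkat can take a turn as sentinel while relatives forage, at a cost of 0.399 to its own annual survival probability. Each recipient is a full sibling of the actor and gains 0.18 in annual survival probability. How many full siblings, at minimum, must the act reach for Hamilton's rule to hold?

r to a full sibling = 0.5 (full sibs share both parents — two paths of length 2: r = 2·(1/2)^2 = 1/2).
Hamilton's rule: n·r·B > C  ⇒  n > C/(r·B) = 0.399/(0.5·0.18) = 4.433.
The smallest integer exceeding 4.433 is 5.

5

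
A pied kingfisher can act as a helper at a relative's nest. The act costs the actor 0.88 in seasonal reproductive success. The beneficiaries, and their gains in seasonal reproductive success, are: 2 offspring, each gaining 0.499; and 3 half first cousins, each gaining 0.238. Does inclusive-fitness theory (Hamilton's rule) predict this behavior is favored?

Hamilton's rule: the trait is favored when the sum of r·B over every recipient exceeds the actor's cost C.
r to an offspring = 1/2 (one parent–offspring link: r = (1/2)^1 = 1/2).
r to a half first cousin = 1/16 (half first cousins share one grandparent — one path of length 4: r = (1/2)^4 = 1/16).
Summing one r·B term per recipient: 2·0.5·0.499 + 3·0.0625·0.238 = 0.543625.
0.543625 < 0.88: the indirect benefit is less than the cost.

No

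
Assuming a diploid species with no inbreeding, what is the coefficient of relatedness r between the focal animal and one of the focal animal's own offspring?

0.5

Each parent–offspring link contributes a factor of 1/2, and independent paths through distinct common ancestors add.
One parent–offspring link: r = (1/2)^1 = 1/2.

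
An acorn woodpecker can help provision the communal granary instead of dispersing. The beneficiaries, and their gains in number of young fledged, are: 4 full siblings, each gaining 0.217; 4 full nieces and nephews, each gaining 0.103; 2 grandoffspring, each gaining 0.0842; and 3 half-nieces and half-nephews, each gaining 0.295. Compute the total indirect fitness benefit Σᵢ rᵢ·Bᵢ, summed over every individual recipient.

0.689725

r to a full sibling = 1/2 (full sibs share both parents — two paths of length 2: r = 2·(1/2)^2 = 1/2).
r to a full niece or nephew = 0.25 (full aunt/uncle↔niece/nephew: two paths of length 3 through the shared grandparent pair: r = 2·(1/2)^3 = 1/4).
r to a grandoffspring = 0.25 (two parent–offspring links: r = (1/2)^2 = 1/4).
r to a half-niece or half-nephew = 0.125 (half-aunt/uncle↔niece/nephew: one path of length 3: r = (1/2)^3 = 1/8).
Summing one r·B term per recipient: 4·0.5·0.217 + 4·0.25·0.103 + 2·0.25·0.0842 + 3·0.125·0.295 = 0.689725.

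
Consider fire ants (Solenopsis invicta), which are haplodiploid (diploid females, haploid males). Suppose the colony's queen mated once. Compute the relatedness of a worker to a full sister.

Haplodiploid full sisters inherit their father's entire haploid genome identically (contributing 1/2) and on average half of their mother's contribution (1/2 · 1/2 = 1/4); r = 1/2 + 1/4 = 3/4.

0.75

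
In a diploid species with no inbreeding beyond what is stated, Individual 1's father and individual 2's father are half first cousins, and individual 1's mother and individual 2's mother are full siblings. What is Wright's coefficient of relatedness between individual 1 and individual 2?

0.140625

With two independent routes of shared ancestry, r is the sum of the two contributions.
Individual 1 and individual 2 are related in two ways: half second cousins through their fathers (r = 1/64) and first cousins through their mothers (r = 1/8).
r = 1/64 + 1/8 = 9/64 = 0.140625.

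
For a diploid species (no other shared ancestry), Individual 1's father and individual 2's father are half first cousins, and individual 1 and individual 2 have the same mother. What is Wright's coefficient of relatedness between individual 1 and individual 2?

0.265625

With two independent routes of shared ancestry, r is the sum of the two contributions.
Individual 1 and individual 2 are related in two ways: half second cousins through their fathers (r = 1/64) and half-sibs through their shared mother (r = 1/4).
r = 1/64 + 1/4 = 0.265625.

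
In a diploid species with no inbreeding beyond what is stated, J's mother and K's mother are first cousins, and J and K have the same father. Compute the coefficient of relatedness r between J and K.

0.28125

Relatedness sums over independent paths through distinct common ancestors.
J and K are related in two ways: second cousins through their mothers (r = 1/32) and half-sibs through their shared father (r = 1/4).
r = 1/32 + 1/4 = 0.28125.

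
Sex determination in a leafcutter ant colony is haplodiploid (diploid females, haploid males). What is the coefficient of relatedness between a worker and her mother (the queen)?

One meiotic link between diploid queen and diploid daughter: r = 1/2.

0.5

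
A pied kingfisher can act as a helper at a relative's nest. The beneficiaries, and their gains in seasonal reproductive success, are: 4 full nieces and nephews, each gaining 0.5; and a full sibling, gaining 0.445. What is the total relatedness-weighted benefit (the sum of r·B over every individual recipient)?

r to a full niece or nephew = 1/4 (full aunt/uncle↔niece/nephew: two paths of length 3 through the shared grandparent pair: r = 2·(1/2)^3 = 1/4).
r to a full sibling = 1/2 (full sibs share both parents — two paths of length 2: r = 2·(1/2)^2 = 1/2).
Summing one r·B term per recipient: 4·0.25·0.5 + 1·0.5·0.445 = 0.7225.

0.7225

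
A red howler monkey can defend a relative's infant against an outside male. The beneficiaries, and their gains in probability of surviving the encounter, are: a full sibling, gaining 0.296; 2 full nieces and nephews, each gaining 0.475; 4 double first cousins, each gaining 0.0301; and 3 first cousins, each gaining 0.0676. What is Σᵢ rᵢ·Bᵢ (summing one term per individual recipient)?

0.44095

r to a full sibling = 0.5 (full sibs share both parents — two paths of length 2: r = 2·(1/2)^2 = 1/2).
r to a full niece or nephew = 1/4 (full aunt/uncle↔niece/nephew: two paths of length 3 through the shared grandparent pair: r = 2·(1/2)^3 = 1/4).
r to a double first cousin = 0.25 (double first cousins share both grandparent pairs — four paths of length 4: r = 4·(1/2)^4 = 1/4).
r to a first cousin = 0.125 (first cousins share one grandparent pair — two paths of length 4: r = 2·(1/2)^4 = 1/8).
Summing one r·B term per recipient: 1·0.5·0.296 + 2·0.25·0.475 + 4·0.25·0.0301 + 3·0.125·0.0676 = 0.44095.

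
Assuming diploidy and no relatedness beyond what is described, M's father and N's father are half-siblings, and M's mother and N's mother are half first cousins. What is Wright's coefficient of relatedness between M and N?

0.078125

Wright's path rule: contributions from independent ancestry routes add.
M and N are related in two ways: half first cousins through their fathers (r = 1/16) and half second cousins through their mothers (r = 1/64).
r = 1/16 + 1/64 = 5/64 = 0.078125.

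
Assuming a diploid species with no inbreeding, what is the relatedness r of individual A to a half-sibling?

Half-sibs share one parent — one path of length 2: r = (1/2)^2 = 1/4.

0.25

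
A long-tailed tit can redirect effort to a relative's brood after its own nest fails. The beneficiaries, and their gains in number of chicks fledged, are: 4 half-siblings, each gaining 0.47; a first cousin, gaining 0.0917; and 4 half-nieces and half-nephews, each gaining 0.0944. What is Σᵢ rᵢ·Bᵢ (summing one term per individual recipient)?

0.5286625

r to a half-sibling = 0.25 (half-sibs share one parent — one path of length 2: r = (1/2)^2 = 1/4).
r to a first cousin = 0.125 (first cousins share one grandparent pair — two paths of length 4: r = 2·(1/2)^4 = 1/8).
r to a half-niece or half-nephew = 0.125 (half-aunt/uncle↔niece/nephew: one path of length 3: r = (1/2)^3 = 1/8).
Summing one r·B term per recipient: 4·0.25·0.47 + 1·0.125·0.0917 + 4·0.125·0.0944 = 0.5286625.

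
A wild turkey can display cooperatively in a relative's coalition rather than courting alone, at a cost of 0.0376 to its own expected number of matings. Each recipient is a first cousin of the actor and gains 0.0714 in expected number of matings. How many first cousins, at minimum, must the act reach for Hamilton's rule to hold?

5

r to a first cousin = 1/8 (first cousins share one grandparent pair — two paths of length 4: r = 2·(1/2)^4 = 1/8).
Hamilton's rule: n·r·B > C  ⇒  n > C/(r·B) = 0.0376/(0.125·0.0714) = 4.213.
The smallest integer exceeding 4.213 is 5.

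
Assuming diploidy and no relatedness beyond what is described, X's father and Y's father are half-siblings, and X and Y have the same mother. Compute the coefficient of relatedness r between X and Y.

0.3125

Wright's path rule: contributions from independent ancestry routes add.
X and Y are related in two ways: half first cousins through their fathers (r = 1/16) and half-sibs through their shared mother (r = 1/4).
r = 1/16 + 1/4 = 5/16 = 0.3125.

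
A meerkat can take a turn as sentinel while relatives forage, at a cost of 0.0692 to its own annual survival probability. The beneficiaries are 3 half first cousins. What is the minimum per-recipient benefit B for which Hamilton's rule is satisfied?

r to a half first cousin = 1/16 (half first cousins share one grandparent — one path of length 4: r = (1/2)^4 = 1/16).
Hamilton's rule with n recipients of equal r: n·r·B > C, so B > C/(n·r) = 0.0692/(3·0.0625) = 0.3691.

0.3691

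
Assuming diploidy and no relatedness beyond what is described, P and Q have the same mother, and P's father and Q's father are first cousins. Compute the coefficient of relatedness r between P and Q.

0.28125

Independent pedigree routes through distinct common ancestors add.
P and Q are related in two ways: half-sibs through their shared mother (r = 1/4) and second cousins through their fathers (r = 1/32).
r = 1/4 + 1/32 = 0.28125.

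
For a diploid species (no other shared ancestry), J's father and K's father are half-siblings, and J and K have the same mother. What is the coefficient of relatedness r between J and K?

With two independent routes of shared ancestry, r is the sum of the two contributions.
J and K are related in two ways: half first cousins through their fathers (r = 1/16) and half-sibs through their shared mother (r = 1/4).
r = 1/16 + 1/4 = 0.3125.

0.3125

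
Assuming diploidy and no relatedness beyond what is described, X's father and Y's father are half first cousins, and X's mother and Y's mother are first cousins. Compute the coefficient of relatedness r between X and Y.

With two independent routes of shared ancestry, r is the sum of the two contributions.
X and Y are related in two ways: half second cousins through their fathers (r = 1/64) and second cousins through their mothers (r = 1/32).
r = 1/64 + 1/32 = 3/64 = 0.046875.

0.046875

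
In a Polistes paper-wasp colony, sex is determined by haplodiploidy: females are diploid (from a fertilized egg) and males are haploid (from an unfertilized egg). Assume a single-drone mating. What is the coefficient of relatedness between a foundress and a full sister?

0.75

Haplodiploid full sisters inherit their father's entire haploid genome identically (contributing 1/2) and on average half of their mother's contribution (1/2 · 1/2 = 1/4); r = 1/2 + 1/4 = 3/4.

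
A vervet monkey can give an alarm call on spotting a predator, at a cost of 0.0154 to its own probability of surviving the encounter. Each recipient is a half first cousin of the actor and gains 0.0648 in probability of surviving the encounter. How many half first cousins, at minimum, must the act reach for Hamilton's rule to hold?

r to a half first cousin = 0.0625 (half first cousins share one grandparent — one path of length 4: r = (1/2)^4 = 1/16).
Hamilton's rule: n·r·B > C  ⇒  n > C/(r·B) = 0.0154/(0.0625·0.0648) = 3.802.
The smallest integer exceeding 3.802 is 4.

4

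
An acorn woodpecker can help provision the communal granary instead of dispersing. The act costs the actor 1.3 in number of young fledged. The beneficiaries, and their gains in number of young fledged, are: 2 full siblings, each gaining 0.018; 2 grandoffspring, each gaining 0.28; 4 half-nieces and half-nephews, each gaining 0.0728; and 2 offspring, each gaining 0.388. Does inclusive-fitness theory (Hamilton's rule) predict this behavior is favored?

No

Hamilton's rule: the trait is favored when the sum of r·B over every recipient exceeds the actor's cost C.
r to a full sibling = 1/2 (full sibs share both parents — two paths of length 2: r = 2·(1/2)^2 = 1/2).
r to a grandoffspring = 1/4 (two parent–offspring links: r = (1/2)^2 = 1/4).
r to a half-niece or half-nephew = 1/8 (half-aunt/uncle↔niece/nephew: one path of length 3: r = (1/2)^3 = 1/8).
r to an offspring = 0.5 (one parent–offspring link: r = (1/2)^1 = 1/2).
Summing one r·B term per recipient: 2·0.5·0.018 + 2·0.25·0.28 + 4·0.125·0.0728 + 2·0.5·0.388 = 0.5824.
0.5824 < 1.3: the indirect benefit is less than the cost.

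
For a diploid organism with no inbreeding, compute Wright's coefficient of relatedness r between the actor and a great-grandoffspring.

0.125

Each parent–offspring link contributes a factor of 1/2, and independent paths through distinct common ancestors add.
Three parent–offspring links: r = (1/2)^3 = 1/8.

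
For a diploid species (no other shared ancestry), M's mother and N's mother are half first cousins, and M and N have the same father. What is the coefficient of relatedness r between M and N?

0.265625

Wright's path rule: contributions from independent ancestry routes add.
M and N are related in two ways: half second cousins through their mothers (r = 1/64) and half-sibs through their shared father (r = 1/4).
r = 1/64 + 1/4 = 17/64 = 0.265625.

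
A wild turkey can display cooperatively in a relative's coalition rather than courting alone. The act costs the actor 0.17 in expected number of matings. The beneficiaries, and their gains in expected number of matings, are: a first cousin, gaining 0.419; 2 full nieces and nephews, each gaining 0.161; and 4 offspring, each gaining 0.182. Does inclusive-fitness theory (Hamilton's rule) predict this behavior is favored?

Hamilton's rule: the trait is favored when the sum of r·B over every recipient exceeds the actor's cost C.
r to a first cousin = 0.125 (first cousins share one grandparent pair — two paths of length 4: r = 2·(1/2)^4 = 1/8).
r to a full niece or nephew = 1/4 (full aunt/uncle↔niece/nephew: two paths of length 3 through the shared grandparent pair: r = 2·(1/2)^3 = 1/4).
r to an offspring = 1/2 (one parent–offspring link: r = (1/2)^1 = 1/2).
Summing one r·B term per recipient: 1·0.125·0.419 + 2·0.25·0.161 + 4·0.5·0.182 = 0.496875.
0.496875 > 0.17: the indirect benefit exceeds the cost.

Yes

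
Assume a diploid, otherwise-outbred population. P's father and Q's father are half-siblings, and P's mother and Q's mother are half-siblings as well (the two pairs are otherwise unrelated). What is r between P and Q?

0.125

Independent pedigree routes through distinct common ancestors add.
P and Q are related in two ways: half first cousins through their fathers (r = 1/16) and half first cousins through their mothers (r = 1/16).
r = 1/16 + 1/16 = 0.125.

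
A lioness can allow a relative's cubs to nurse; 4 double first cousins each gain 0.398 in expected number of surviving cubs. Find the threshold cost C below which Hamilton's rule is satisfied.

r to a double first cousin = 1/4 (double first cousins share both grandparent pairs — four paths of length 4: r = 4·(1/2)^4 = 1/4).
Hamilton's rule: n·r·B > C, so the trait is favored while C < n·r·B = 4·0.25·0.398 = 0.398.

0.398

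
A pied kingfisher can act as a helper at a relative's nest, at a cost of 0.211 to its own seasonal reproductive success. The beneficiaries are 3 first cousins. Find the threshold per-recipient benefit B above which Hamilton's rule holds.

r to a first cousin = 1/8 (first cousins share one grandparent pair — two paths of length 4: r = 2·(1/2)^4 = 1/8).
Hamilton's rule with n recipients of equal r: n·r·B > C, so B > C/(n·r) = 0.211/(3·0.125) = 0.5627.

0.5627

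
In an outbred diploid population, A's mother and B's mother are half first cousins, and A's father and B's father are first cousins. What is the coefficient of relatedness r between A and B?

Relatedness sums over independent paths through distinct common ancestors.
A and B are related in two ways: half second cousins through their mothers (r = 1/64) and second cousins through their fathers (r = 1/32).
r = 1/64 + 1/32 = 0.046875.

0.046875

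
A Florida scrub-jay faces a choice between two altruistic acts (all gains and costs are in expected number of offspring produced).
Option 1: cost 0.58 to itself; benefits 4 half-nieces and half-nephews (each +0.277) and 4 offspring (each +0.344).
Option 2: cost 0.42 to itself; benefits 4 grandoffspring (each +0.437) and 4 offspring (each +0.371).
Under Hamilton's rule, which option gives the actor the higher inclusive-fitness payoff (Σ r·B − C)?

Option 2

Option 1: r to a half-niece or half-nephew = 0.125.
Option 1: r to an offspring = 0.5.
Option 1: Σ r·B − C = (4·0.125·0.277 + 4·0.5·0.344) − 0.58 = 0.2465.
Option 2: r to a grandoffspring = 0.25.
Option 2: r to an offspring = 0.5.
Option 2: Σ r·B − C = (4·0.25·0.437 + 4·0.5·0.371) − 0.42 = 0.759.
Option 2 has the higher net inclusive-fitness payoff.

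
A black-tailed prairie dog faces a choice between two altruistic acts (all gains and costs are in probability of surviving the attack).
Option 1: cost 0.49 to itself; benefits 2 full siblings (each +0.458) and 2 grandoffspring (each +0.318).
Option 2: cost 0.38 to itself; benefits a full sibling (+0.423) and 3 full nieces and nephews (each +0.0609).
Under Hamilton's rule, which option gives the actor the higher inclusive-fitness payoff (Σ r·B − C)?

Option 1: r to a full sibling = 0.5.
Option 1: r to a grandoffspring = 0.25.
Option 1: Σ r·B − C = (2·0.5·0.458 + 2·0.25·0.318) − 0.49 = 0.127.
Option 2: r to a full sibling = 0.5.
Option 2: r to a full niece or nephew = 0.25.
Option 2: Σ r·B − C = (1·0.5·0.423 + 3·0.25·0.0609) − 0.38 = -0.122825.
Option 1 has the higher net inclusive-fitness payoff.

Option 1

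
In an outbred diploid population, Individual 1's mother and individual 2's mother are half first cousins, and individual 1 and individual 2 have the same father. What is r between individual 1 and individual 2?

Relatedness sums over independent paths through distinct common ancestors.
Individual 1 and individual 2 are related in two ways: half second cousins through their mothers (r = 1/64) and half-sibs through their shared father (r = 1/4).
r = 1/64 + 1/4 = 0.265625.

0.265625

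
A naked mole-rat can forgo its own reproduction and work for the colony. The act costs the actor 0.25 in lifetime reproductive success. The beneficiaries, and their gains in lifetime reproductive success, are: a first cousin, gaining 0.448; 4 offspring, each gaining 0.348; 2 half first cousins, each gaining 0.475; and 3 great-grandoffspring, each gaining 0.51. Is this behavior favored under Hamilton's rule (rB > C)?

Yes

Hamilton's rule: the trait is favored when the sum of r·B over every recipient exceeds the actor's cost C.
r to a first cousin = 0.125 (first cousins share one grandparent pair — two paths of length 4: r = 2·(1/2)^4 = 1/8).
r to an offspring = 0.5 (one parent–offspring link: r = (1/2)^1 = 1/2).
r to a half first cousin = 0.0625 (half first cousins share one grandparent — one path of length 4: r = (1/2)^4 = 1/16).
r to a great-grandoffspring = 0.125 (three parent–offspring links: r = (1/2)^3 = 1/8).
Summing one r·B term per recipient: 1·0.125·0.448 + 4·0.5·0.348 + 2·0.0625·0.475 + 3·0.125·0.51 = 1.002625.
1.002625 > 0.25: the indirect benefit exceeds the cost.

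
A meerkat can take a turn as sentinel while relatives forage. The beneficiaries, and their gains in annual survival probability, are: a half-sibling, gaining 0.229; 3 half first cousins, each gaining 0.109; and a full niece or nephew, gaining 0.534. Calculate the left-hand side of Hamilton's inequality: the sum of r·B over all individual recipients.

0.2111875

r to a half-sibling = 1/4 (half-sibs share one parent — one path of length 2: r = (1/2)^2 = 1/4).
r to a half first cousin = 0.0625 (half first cousins share one grandparent — one path of length 4: r = (1/2)^4 = 1/16).
r to a full niece or nephew = 0.25 (full aunt/uncle↔niece/nephew: two paths of length 3 through the shared grandparent pair: r = 2·(1/2)^3 = 1/4).
Summing one r·B term per recipient: 1·0.25·0.229 + 3·0.0625·0.109 + 1·0.25·0.534 = 0.2111875.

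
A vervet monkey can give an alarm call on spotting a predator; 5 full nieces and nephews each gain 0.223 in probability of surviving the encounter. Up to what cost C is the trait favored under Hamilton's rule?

r to a full niece or nephew = 0.25 (full aunt/uncle↔niece/nephew: two paths of length 3 through the shared grandparent pair: r = 2·(1/2)^3 = 1/4).
Hamilton's rule: n·r·B > C, so the trait is favored while C < n·r·B = 5·0.25·0.223 = 0.27875.

0.27875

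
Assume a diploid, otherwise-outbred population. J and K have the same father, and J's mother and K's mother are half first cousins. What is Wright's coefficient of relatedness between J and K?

Wright's path rule: contributions from independent ancestry routes add.
J and K are related in two ways: half-sibs through their shared father (r = 1/4) and half second cousins through their mothers (r = 1/64).
r = 1/4 + 1/64 = 0.265625.

0.265625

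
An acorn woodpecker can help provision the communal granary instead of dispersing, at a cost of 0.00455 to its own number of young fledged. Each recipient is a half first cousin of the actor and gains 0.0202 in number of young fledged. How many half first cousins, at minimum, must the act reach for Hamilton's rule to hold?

4

r to a half first cousin = 1/16 (half first cousins share one grandparent — one path of length 4: r = (1/2)^4 = 1/16).
Hamilton's rule: n·r·B > C  ⇒  n > C/(r·B) = 0.00455/(0.0625·0.0202) = 3.604.
The smallest integer exceeding 3.604 is 4.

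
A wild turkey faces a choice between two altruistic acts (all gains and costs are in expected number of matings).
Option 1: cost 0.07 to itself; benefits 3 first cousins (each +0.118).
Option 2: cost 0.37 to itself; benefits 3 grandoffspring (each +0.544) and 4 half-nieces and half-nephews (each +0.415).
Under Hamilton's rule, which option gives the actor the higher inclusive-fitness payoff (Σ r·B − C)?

Option 1: r to a first cousin = 0.125.
Option 1: Σ r·B − C = (3·0.125·0.118) − 0.07 = -0.02575.
Option 2: r to a grandoffspring = 0.25.
Option 2: r to a half-niece or half-nephew = 0.125.
Option 2: Σ r·B − C = (3·0.25·0.544 + 4·0.125·0.415) − 0.37 = 0.2455.
Option 2 has the higher net inclusive-fitness payoff.

Option 2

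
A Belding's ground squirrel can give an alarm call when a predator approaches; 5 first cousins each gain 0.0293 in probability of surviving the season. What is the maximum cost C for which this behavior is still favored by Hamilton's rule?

r to a first cousin = 0.125 (first cousins share one grandparent pair — two paths of length 4: r = 2·(1/2)^4 = 1/8).
Hamilton's rule: n·r·B > C, so the trait is favored while C < n·r·B = 5·0.125·0.0293 = 0.0183125.

0.0183125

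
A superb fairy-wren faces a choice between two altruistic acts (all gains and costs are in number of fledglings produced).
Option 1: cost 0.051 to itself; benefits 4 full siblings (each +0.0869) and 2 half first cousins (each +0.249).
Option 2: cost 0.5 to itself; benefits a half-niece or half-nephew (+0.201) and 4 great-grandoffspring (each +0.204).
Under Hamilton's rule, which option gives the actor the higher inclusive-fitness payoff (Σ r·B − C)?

Option 1: r to a full sibling = 0.5.
Option 1: r to a half first cousin = 0.0625.
Option 1: Σ r·B − C = (4·0.5·0.0869 + 2·0.0625·0.249) − 0.051 = 0.153925.
Option 2: r to a half-niece or half-nephew = 0.125.
Option 2: r to a great-grandoffspring = 0.125.
Option 2: Σ r·B − C = (1·0.125·0.201 + 4·0.125·0.204) − 0.5 = -0.372875.
Option 1 has the higher net inclusive-fitness payoff.

Option 1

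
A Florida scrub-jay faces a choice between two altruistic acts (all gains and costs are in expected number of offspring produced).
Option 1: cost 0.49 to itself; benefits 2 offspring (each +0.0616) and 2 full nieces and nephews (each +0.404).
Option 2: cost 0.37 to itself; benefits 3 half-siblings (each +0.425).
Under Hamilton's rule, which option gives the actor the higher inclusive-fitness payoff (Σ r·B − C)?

Option 2

Option 1: r to an offspring = 0.5.
Option 1: r to a full niece or nephew = 0.25.
Option 1: Σ r·B − C = (2·0.5·0.0616 + 2·0.25·0.404) − 0.49 = -0.2264.
Option 2: r to a half-sibling = 0.25.
Option 2: Σ r·B − C = (3·0.25·0.425) − 0.37 = -0.05125.
Option 2 has the higher net inclusive-fitness payoff.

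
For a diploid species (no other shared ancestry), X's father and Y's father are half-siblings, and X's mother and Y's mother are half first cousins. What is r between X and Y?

Wright's path rule: contributions from independent ancestry routes add.
X and Y are related in two ways: half first cousins through their fathers (r = 1/16) and half second cousins through their mothers (r = 1/64).
r = 1/16 + 1/64 = 5/64 = 0.078125.

0.078125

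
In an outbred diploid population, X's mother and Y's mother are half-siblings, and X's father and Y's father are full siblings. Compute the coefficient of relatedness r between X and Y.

Independent pedigree routes through distinct common ancestors add.
X and Y are related in two ways: half first cousins through their mothers (r = 1/16) and first cousins through their fathers (r = 1/8).
r = 1/16 + 1/8 = 0.1875.

0.1875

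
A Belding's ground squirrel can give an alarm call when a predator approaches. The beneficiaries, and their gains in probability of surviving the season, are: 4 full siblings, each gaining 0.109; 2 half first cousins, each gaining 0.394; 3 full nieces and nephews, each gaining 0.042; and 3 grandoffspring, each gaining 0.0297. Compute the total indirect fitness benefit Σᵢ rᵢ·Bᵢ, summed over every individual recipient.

0.321025

r to a full sibling = 0.5 (full sibs share both parents — two paths of length 2: r = 2·(1/2)^2 = 1/2).
r to a half first cousin = 0.0625 (half first cousins share one grandparent — one path of length 4: r = (1/2)^4 = 1/16).
r to a full niece or nephew = 1/4 (full aunt/uncle↔niece/nephew: two paths of length 3 through the shared grandparent pair: r = 2·(1/2)^3 = 1/4).
r to a grandoffspring = 0.25 (two parent–offspring links: r = (1/2)^2 = 1/4).
Summing one r·B term per recipient: 4·0.5·0.109 + 2·0.0625·0.394 + 3·0.25·0.042 + 3·0.25·0.0297 = 0.321025.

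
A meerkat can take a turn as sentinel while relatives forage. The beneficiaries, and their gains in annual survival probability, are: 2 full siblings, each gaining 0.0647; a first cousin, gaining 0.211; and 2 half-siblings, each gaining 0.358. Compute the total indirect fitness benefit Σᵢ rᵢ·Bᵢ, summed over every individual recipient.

0.270075

r to a full sibling = 0.5 (full sibs share both parents — two paths of length 2: r = 2·(1/2)^2 = 1/2).
r to a first cousin = 0.125 (first cousins share one grandparent pair — two paths of length 4: r = 2·(1/2)^4 = 1/8).
r to a half-sibling = 1/4 (half-sibs share one parent — one path of length 2: r = (1/2)^2 = 1/4).
Summing one r·B term per recipient: 2·0.5·0.0647 + 1·0.125·0.211 + 2·0.25·0.358 = 0.270075.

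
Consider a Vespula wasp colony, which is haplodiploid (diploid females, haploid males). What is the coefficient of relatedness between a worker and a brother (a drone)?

Her haploid brother carries none of their father's genes and a random half of their mother's genome; that half matches the maternal half of her own genome with probability 1/2: r = 1/2 · 1/2 = 1/4.

0.25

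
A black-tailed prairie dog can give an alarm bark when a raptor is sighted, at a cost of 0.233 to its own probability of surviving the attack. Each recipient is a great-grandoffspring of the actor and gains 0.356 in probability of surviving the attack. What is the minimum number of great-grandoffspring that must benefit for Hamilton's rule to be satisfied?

6

r to a great-grandoffspring = 0.125 (three parent–offspring links: r = (1/2)^3 = 1/8).
Hamilton's rule: n·r·B > C  ⇒  n > C/(r·B) = 0.233/(0.125·0.356) = 5.236.
The smallest integer exceeding 5.236 is 6.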